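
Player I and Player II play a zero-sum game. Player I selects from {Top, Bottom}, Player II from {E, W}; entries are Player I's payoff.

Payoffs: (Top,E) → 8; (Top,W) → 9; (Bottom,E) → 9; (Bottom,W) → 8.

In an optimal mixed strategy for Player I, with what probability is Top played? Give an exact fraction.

1/2

Row minima: Top → 8, Bottom → 8; maximin = 8.
Column maxima: E → 9, W → 9; minimax = 9.
8 ≠ 9, so there is no saddle point; optimal play is mixed.
Let Player I play Top with probability p. Expected payoff against E: 8p + 9(1−p) = −p + 9; against W: 9p + 8(1−p) = p + 8.
Setting these equal: −p + 9 = p + 8 ⇒ −2p = -1 ⇒ p = 1/2, and the value is (-1)·(1/2) + 9 = 17/2.
For Player II: with q = P(E), equating Top's and Bottom's payoffs gives −q + 9 = q + 8 ⇒ q = 1/2.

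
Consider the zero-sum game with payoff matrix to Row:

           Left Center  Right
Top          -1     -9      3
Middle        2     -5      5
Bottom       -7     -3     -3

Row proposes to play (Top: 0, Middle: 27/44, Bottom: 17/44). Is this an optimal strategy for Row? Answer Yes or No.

Against Left this mix gives (27/44)·2 + (17/44)·(-7) = -65/44.
Against Center this mix gives (27/44)·(-5) + (17/44)·(-3) = -93/22.
Against Right this mix gives (27/44)·5 + (17/44)·(-3) = 21/11.
Column will play Center, holding Row to -93/22. Shifting weight toward the row that does better against Center would raise this floor (the equalizing mix achieves -41/11 against both Center and Left), so the proposed strategy is not optimal.

No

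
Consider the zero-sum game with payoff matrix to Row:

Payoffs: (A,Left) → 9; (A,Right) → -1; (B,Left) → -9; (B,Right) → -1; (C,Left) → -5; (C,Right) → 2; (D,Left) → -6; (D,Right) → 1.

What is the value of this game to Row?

13/17

Row minima: A → -1, B → -9, C → -5, D → -6; maximin = -1.
Column maxima: Left → 9, Right → 2; minimax = 2.
-1 ≠ 2, so there is no saddle point; optimal play is mixed.
B is strictly dominated by C, so Row never plays it.
D is strictly dominated by C, so Row never plays it.
On the remaining 2×2 (A, C vs Left, Right):
Let Row play A with probability p. Expected payoff against Left: 9p + (-5)(1−p) = 14p − 5; against Right: (-1)p + 2(1−p) = −3p + 2.
Setting these equal: 14p − 5 = −3p + 2 ⇒ 17p = 7 ⇒ p = 7/17, and the value is (14)·(7/17) − 5 = 13/17.
For Column: with q = P(Left), equating A's and C's payoffs gives 10q − 1 = −7q + 2 ⇒ q = 3/17.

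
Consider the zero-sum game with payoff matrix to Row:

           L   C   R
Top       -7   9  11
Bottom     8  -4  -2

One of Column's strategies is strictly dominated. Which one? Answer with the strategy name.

R

C holds Row's payoff strictly below R in every row: 9 < 11, -4 < -2.
So R is strictly dominated for Column.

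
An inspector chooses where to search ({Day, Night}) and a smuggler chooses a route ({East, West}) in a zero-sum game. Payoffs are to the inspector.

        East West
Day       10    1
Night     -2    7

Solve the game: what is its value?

4

Row minima: Day → 1, Night → -2; maximin = 1.
Column maxima: East → 10, West → 7; minimax = 7.
1 ≠ 7, so there is no saddle point; optimal play is mixed.
Let the inspector play Day with probability p. Expected payoff against East: 10p + (-2)(1−p) = 12p − 2; against West: 1p + 7(1−p) = −6p + 7.
Setting these equal: 12p − 2 = −6p + 7 ⇒ 18p = 9 ⇒ p = 1/2, and the value is (12)·(1/2) − 2 = 4.
For the smuggler: with q = P(East), equating Day's and Night's payoffs gives 9q + 1 = −9q + 7 ⇒ q = 1/3.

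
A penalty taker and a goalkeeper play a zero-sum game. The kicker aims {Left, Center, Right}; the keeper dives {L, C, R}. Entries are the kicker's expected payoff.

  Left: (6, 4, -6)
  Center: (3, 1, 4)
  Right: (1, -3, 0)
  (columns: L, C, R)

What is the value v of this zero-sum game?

22/13

Row minima: Left → -6, Center → 1, Right → -3; maximin = 1.
Column maxima: L → 6, C → 4, R → 4; minimax = 4.
1 ≠ 4, so there is no saddle point; optimal play is mixed.
Right is strictly dominated by Center, so the kicker never plays it.
L is strictly dominated by C (it gives the kicker strictly more in every row), so the keeper never plays it.
On the remaining 2×2 (Left, Center vs C, R):
Let the kicker play Left with probability p. Expected payoff against C: 4p + 1(1−p) = 3p + 1; against R: (-6)p + 4(1−p) = −10p + 4.
Setting these equal: 3p + 1 = −10p + 4 ⇒ 13p = 3 ⇒ p = 3/13, and the value is (3)·(3/13) + 1 = 22/13.
For the keeper: with q = P(C), equating Left's and Center's payoffs gives 10q − 6 = −3q + 4 ⇒ q = 10/13.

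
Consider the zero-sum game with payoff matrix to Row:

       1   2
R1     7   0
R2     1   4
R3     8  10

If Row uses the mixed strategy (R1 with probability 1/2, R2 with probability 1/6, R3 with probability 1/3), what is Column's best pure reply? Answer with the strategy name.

If Column plays 1, Row's expected payoff is (1/2)·7 + (1/6)·1 + (1/3)·8 = 19/3.
If Column plays 2, Row's expected payoff is (1/2)·0 + (1/6)·4 + (1/3)·10 = 4.
Column minimizes Row's payoff; the smallest is 4, so the best response is 2.

2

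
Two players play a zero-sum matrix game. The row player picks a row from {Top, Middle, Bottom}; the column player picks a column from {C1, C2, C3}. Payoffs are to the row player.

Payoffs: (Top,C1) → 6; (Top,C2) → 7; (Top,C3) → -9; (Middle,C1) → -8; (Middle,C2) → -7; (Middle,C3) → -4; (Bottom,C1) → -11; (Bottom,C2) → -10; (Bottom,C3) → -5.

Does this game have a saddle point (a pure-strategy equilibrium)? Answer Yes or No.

No

Row minima: Top → -9, Middle → -8, Bottom → -11; maximin = -8.
Column maxima: C1 → 6, C2 → 7, C3 → -4; minimax = -4.
-8 ≠ -4, so no pure-strategy equilibrium exists.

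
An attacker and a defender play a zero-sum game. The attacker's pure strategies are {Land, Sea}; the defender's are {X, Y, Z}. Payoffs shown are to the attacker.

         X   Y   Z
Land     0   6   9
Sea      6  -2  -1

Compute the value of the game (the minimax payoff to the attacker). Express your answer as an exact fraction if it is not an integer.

18/7

Row minima: Land → 0, Sea → -2; maximin = 0.
Column maxima: X → 6, Y → 6, Z → 9; minimax = 6.
0 ≠ 6, so there is no saddle point; optimal play is mixed.
Z is strictly dominated by Y (it gives the attacker strictly more in every row), so the defender never plays it.
On the remaining 2×2 (Land, Sea vs X, Y):
Let the attacker play Land with probability p. Expected payoff against X: 0p + 6(1−p) = −6p + 6; against Y: 6p + (-2)(1−p) = 8p − 2.
Setting these equal: −6p + 6 = 8p − 2 ⇒ −14p = -8 ⇒ p = 4/7, and the value is (-6)·(4/7) + 6 = 18/7.
For the defender: with q = P(X), equating Land's and Sea's payoffs gives −6q + 6 = 8q − 2 ⇒ q = 4/7.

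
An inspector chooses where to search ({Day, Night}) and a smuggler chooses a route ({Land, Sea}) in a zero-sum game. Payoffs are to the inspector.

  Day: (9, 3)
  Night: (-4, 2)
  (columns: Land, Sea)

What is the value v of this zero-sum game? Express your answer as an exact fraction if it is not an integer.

Row minima: Day → 3, Night → -4; maximin = 3.
Column maxima: Land → 9, Sea → 3; minimax = 3.
Since maximin = minimax = 3, there is a saddle point and the value is 3.

3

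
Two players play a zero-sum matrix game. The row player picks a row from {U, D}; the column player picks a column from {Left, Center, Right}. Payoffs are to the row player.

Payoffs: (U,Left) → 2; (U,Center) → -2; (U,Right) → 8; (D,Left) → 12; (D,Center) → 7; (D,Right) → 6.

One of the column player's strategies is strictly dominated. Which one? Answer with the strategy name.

Left

Center holds the row player's payoff strictly below Left in every row: -2 < 2, 7 < 12.
So Left is strictly dominated for the column player.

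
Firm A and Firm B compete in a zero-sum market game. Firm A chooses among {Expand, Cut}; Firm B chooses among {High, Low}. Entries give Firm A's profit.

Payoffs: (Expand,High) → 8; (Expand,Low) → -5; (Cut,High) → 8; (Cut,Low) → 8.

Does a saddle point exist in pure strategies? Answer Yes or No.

Row minima: Expand → -5, Cut → 8; maximin = 8.
Column maxima: High → 8, Low → 8; minimax = 8.
maximin = minimax = 8, so a saddle point exists.

Yes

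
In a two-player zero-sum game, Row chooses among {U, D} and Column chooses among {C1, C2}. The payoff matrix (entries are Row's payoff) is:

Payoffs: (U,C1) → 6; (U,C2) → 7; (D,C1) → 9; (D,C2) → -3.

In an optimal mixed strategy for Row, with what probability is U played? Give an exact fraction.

Row minima: U → 6, D → -3; maximin = 6.
Column maxima: C1 → 9, C2 → 7; minimax = 7.
6 ≠ 7, so there is no saddle point; optimal play is mixed.
Let Row play U with probability p. Expected payoff against C1: 6p + 9(1−p) = −3p + 9; against C2: 7p + (-3)(1−p) = 10p − 3.
Setting these equal: −3p + 9 = 10p − 3 ⇒ −13p = -12 ⇒ p = 12/13, and the value is (-3)·(12/13) + 9 = 81/13.
For Column: with q = P(C1), equating U's and D's payoffs gives −q + 7 = 12q − 3 ⇒ q = 10/13.

12/13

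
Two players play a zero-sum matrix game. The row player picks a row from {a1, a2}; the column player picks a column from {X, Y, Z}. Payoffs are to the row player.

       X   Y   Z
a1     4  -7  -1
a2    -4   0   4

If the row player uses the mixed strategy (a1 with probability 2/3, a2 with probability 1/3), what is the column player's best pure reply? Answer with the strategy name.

If the column player plays X, the row player's expected payoff is (2/3)·4 + (1/3)·(-4) = 4/3.
If the column player plays Y, the row player's expected payoff is (2/3)·(-7) + (1/3)·0 = -14/3.
If the column player plays Z, the row player's expected payoff is (2/3)·(-1) + (1/3)·4 = 2/3.
The column player minimizes the row player's payoff; the smallest is -14/3, so the best response is Y.

Y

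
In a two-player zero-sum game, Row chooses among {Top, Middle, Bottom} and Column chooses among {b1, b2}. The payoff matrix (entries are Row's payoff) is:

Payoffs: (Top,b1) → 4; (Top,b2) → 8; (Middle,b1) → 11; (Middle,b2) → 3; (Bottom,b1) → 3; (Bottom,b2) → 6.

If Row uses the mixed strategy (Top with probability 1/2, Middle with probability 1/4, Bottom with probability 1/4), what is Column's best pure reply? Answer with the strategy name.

b1

If Column plays b1, Row's expected payoff is (1/2)·4 + (1/4)·11 + (1/4)·3 = 11/2.
If Column plays b2, Row's expected payoff is (1/2)·8 + (1/4)·3 + (1/4)·6 = 25/4.
Column minimizes Row's payoff; the smallest is 11/2, so the best response is b1.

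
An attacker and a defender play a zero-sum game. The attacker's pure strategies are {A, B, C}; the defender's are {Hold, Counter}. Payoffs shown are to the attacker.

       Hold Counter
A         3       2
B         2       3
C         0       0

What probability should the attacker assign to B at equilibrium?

1/2

Row minima: A → 2, B → 2, C → 0; maximin = 2.
Column maxima: Hold → 3, Counter → 3; minimax = 3.
2 ≠ 3, so there is no saddle point; optimal play is mixed.
C is strictly dominated by A, so the attacker never plays it.
On the remaining 2×2 (A, B vs Hold, Counter):
Let the attacker play A with probability p. Expected payoff against Hold: 3p + 2(1−p) = p + 2; against Counter: 2p + 3(1−p) = −p + 3.
Setting these equal: p + 2 = −p + 3 ⇒ 2p = 1 ⇒ p = 1/2, and the value is (1)·(1/2) + 2 = 5/2.
For the defender: with q = P(Hold), equating A's and B's payoffs gives q + 2 = −q + 3 ⇒ q = 1/2.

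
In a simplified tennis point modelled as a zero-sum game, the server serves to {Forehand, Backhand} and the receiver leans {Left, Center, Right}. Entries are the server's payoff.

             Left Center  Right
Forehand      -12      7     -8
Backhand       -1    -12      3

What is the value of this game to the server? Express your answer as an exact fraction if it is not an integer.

-151/30

Row minima: Forehand → -12, Backhand → -12; maximin = -12.
Column maxima: Left → -1, Center → 7, Right → 3; minimax = -1.
-12 ≠ -1, so there is no saddle point; optimal play is mixed.
Right is strictly dominated by Left (it gives the server strictly more in every row), so the receiver never plays it.
On the remaining 2×2 (Forehand, Backhand vs Left, Center):
Let the server play Forehand with probability p. Expected payoff against Left: (-12)p + (-1)(1−p) = −11p − 1; against Center: 7p + (-12)(1−p) = 19p − 12.
Setting these equal: −11p − 1 = 19p − 12 ⇒ −30p = -11 ⇒ p = 11/30, and the value is (-11)·(11/30) − 1 = -151/30.
For the receiver: with q = P(Left), equating Forehand's and Backhand's payoffs gives −19q + 7 = 11q − 12 ⇒ q = 19/30.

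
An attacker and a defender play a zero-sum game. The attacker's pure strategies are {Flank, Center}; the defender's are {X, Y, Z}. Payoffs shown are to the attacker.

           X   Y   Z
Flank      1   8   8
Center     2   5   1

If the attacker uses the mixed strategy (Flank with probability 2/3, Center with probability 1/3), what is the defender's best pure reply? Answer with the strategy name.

If the defender plays X, the attacker's expected payoff is (2/3)·1 + (1/3)·2 = 4/3.
If the defender plays Y, the attacker's expected payoff is (2/3)·8 + (1/3)·5 = 7.
If the defender plays Z, the attacker's expected payoff is (2/3)·8 + (1/3)·1 = 17/3.
The defender minimizes the attacker's payoff; the smallest is 4/3, so the best response is X.

X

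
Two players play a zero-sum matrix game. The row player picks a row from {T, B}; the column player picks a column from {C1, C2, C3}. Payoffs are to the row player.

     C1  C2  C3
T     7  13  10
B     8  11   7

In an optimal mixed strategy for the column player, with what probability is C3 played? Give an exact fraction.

Row minima: T → 7, B → 7; maximin = 7.
Column maxima: C1 → 8, C2 → 13, C3 → 10; minimax = 8.
7 ≠ 8, so there is no saddle point; optimal play is mixed.
C2 is strictly dominated by C1 (it gives the row player strictly more in every row), so the column player never plays it.
On the remaining 2×2 (T, B vs C1, C3):
Let the row player play T with probability p. Expected payoff against C1: 7p + 8(1−p) = −p + 8; against C3: 10p + 7(1−p) = 3p + 7.
Setting these equal: −p + 8 = 3p + 7 ⇒ −4p = -1 ⇒ p = 1/4, and the value is (-1)·(1/4) + 8 = 31/4.
For the column player: with q = P(C1), equating T's and B's payoffs gives −3q + 10 = q + 7 ⇒ q = 3/4.

1/4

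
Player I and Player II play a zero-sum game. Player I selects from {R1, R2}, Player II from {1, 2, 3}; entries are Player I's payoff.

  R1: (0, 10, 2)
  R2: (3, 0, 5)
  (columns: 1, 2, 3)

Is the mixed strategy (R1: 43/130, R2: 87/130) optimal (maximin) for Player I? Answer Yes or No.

No

Against 1 this mix gives (43/130)·0 + (87/130)·3 = 261/130.
Against 2 this mix gives (43/130)·10 + (87/130)·0 = 43/13.
Against 3 this mix gives (43/130)·2 + (87/130)·5 = 521/130.
Player II will play 1, holding Player I to 261/130. Shifting weight toward the row that does better against 1 would raise this floor (the equalizing mix achieves 30/13 against both 1 and 2), so the proposed strategy is not optimal.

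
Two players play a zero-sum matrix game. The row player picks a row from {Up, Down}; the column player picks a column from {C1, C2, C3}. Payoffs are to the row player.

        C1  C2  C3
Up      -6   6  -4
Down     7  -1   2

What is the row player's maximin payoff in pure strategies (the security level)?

-1

Row minima: Up → -6, Down → -1.
The best of these is -1.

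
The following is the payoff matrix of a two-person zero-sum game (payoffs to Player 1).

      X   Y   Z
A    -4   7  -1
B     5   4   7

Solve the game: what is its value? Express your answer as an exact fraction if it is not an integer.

17/4

Row minima: A → -4, B → 4; maximin = 4.
Column maxima: X → 5, Y → 7, Z → 7; minimax = 5.
4 ≠ 5, so there is no saddle point; optimal play is mixed.
Z is strictly dominated by X (it gives Player 1 strictly more in every row), so Player 2 never plays it.
On the remaining 2×2 (A, B vs X, Y):
Let Player 1 play A with probability p. Expected payoff against X: (-4)p + 5(1−p) = −9p + 5; against Y: 7p + 4(1−p) = 3p + 4.
Setting these equal: −9p + 5 = 3p + 4 ⇒ −12p = -1 ⇒ p = 1/12, and the value is (-9)·(1/12) + 5 = 17/4.
For Player 2: with q = P(X), equating A's and B's payoffs gives −11q + 7 = q + 4 ⇒ q = 1/4.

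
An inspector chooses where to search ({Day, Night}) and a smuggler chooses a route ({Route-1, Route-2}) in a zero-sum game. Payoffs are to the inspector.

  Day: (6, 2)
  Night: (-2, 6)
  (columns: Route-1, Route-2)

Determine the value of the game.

Row minima: Day → 2, Night → -2; maximin = 2.
Column maxima: Route-1 → 6, Route-2 → 6; minimax = 6.
2 ≠ 6, so there is no saddle point; optimal play is mixed.
Let the inspector play Day with probability p. Expected payoff against Route-1: 6p + (-2)(1−p) = 8p − 2; against Route-2: 2p + 6(1−p) = −4p + 6.
Setting these equal: 8p − 2 = −4p + 6 ⇒ 12p = 8 ⇒ p = 2/3, and the value is (8)·(2/3) − 2 = 10/3.
For the smuggler: with q = P(Route-1), equating Day's and Night's payoffs gives 4q + 2 = −8q + 6 ⇒ q = 1/3.

10/3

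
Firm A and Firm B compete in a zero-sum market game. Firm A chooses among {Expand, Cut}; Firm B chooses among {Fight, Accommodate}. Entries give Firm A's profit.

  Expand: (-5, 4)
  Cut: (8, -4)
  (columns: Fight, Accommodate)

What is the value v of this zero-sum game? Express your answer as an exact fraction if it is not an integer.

4/7

Row minima: Expand → -5, Cut → -4; maximin = -4.
Column maxima: Fight → 8, Accommodate → 4; minimax = 4.
-4 ≠ 4, so there is no saddle point; optimal play is mixed.
Let Firm A play Expand with probability p. Expected payoff against Fight: (-5)p + 8(1−p) = −13p + 8; against Accommodate: 4p + (-4)(1−p) = 8p − 4.
Setting these equal: −13p + 8 = 8p − 4 ⇒ −21p = -12 ⇒ p = 4/7, and the value is (-13)·(4/7) + 8 = 4/7.
For Firm B: with q = P(Fight), equating Expand's and Cut's payoffs gives −9q + 4 = 12q − 4 ⇒ q = 8/21.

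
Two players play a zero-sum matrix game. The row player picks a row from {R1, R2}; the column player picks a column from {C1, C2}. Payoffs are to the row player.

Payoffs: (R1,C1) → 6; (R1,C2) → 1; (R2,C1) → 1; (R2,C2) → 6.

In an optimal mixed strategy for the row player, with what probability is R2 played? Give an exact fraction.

Row minima: R1 → 1, R2 → 1; maximin = 1.
Column maxima: C1 → 6, C2 → 6; minimax = 6.
1 ≠ 6, so there is no saddle point; optimal play is mixed.
Let the row player play R1 with probability p. Expected payoff against C1: 6p + 1(1−p) = 5p + 1; against C2: 1p + 6(1−p) = −5p + 6.
Setting these equal: 5p + 1 = −5p + 6 ⇒ 10p = 5 ⇒ p = 1/2, and the value is (5)·(1/2) + 1 = 7/2.
For the column player: with q = P(C1), equating R1's and R2's payoffs gives 5q + 1 = −5q + 6 ⇒ q = 1/2.

1/2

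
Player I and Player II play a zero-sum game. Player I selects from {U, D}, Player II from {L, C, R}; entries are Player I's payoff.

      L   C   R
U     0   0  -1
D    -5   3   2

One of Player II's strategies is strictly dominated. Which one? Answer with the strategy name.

R holds Player I's payoff strictly below C in every row: -1 < 0, 2 < 3.
So C is strictly dominated for Player II.

C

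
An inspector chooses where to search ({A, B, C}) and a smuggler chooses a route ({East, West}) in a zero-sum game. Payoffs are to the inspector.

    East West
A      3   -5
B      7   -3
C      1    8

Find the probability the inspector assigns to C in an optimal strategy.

10/17

Row minima: A → -5, B → -3, C → 1; maximin = 1.
Column maxima: East → 7, West → 8; minimax = 7.
1 ≠ 7, so there is no saddle point; optimal play is mixed.
A is strictly dominated by B, so the inspector never plays it.
On the remaining 2×2 (B, C vs East, West):
Let the inspector play B with probability p. Expected payoff against East: 7p + 1(1−p) = 6p + 1; against West: (-3)p + 8(1−p) = −11p + 8.
Setting these equal: 6p + 1 = −11p + 8 ⇒ 17p = 7 ⇒ p = 7/17, and the value is (6)·(7/17) + 1 = 59/17.
For the smuggler: with q = P(East), equating B's and C's payoffs gives 10q − 3 = −7q + 8 ⇒ q = 11/17.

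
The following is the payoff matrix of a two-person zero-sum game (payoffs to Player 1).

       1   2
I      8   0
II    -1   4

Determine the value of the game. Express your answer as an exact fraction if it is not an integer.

Row minima: I → 0, II → -1; maximin = 0.
Column maxima: 1 → 8, 2 → 4; minimax = 4.
0 ≠ 4, so there is no saddle point; optimal play is mixed.
Let Player 1 play I with probability p. Expected payoff against 1: 8p + (-1)(1−p) = 9p − 1; against 2: 0p + 4(1−p) = −4p + 4.
Setting these equal: 9p − 1 = −4p + 4 ⇒ 13p = 5 ⇒ p = 5/13, and the value is (9)·(5/13) − 1 = 32/13.
For Player 2: with q = P(1), equating I's and II's payoffs gives 8q = −5q + 4 ⇒ q = 4/13.

32/13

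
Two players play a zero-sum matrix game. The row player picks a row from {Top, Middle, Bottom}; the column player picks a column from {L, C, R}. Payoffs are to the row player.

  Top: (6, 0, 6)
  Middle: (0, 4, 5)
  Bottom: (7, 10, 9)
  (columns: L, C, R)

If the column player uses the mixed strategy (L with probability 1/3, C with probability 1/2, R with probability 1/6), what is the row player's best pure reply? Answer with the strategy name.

Bottom

Expected payoff of Top: (1/3)·6 + (1/2)·0 + (1/6)·6 = 3.
Expected payoff of Middle: (1/3)·0 + (1/2)·4 + (1/6)·5 = 17/6.
Expected payoff of Bottom: (1/3)·7 + (1/2)·10 + (1/6)·9 = 53/6.
The largest is 53/6, so the row player's best response is Bottom.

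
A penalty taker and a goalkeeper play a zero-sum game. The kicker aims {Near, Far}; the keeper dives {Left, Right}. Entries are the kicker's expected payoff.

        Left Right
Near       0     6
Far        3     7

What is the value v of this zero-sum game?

Row minima: Near → 0, Far → 3; maximin = 3.
Column maxima: Left → 3, Right → 7; minimax = 3.
Since maximin = minimax = 3, there is a saddle point and the value is 3.

3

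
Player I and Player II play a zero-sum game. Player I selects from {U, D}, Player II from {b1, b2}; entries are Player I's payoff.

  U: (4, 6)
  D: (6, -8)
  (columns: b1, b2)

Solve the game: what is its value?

17/4

Row minima: U → 4, D → -8; maximin = 4.
Column maxima: b1 → 6, b2 → 6; minimax = 6.
4 ≠ 6, so there is no saddle point; optimal play is mixed.
Let Player I play U with probability p. Expected payoff against b1: 4p + 6(1−p) = −2p + 6; against b2: 6p + (-8)(1−p) = 14p − 8.
Setting these equal: −2p + 6 = 14p − 8 ⇒ −16p = -14 ⇒ p = 7/8, and the value is (-2)·(7/8) + 6 = 17/4.
For Player II: with q = P(b1), equating U's and D's payoffs gives −2q + 6 = 14q − 8 ⇒ q = 7/8.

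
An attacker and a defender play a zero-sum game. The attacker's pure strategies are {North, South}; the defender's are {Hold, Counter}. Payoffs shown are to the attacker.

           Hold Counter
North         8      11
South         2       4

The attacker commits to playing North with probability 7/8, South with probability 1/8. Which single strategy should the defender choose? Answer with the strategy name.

If the defender plays Hold, the attacker's expected payoff is (7/8)·8 + (1/8)·2 = 29/4.
If the defender plays Counter, the attacker's expected payoff is (7/8)·11 + (1/8)·4 = 81/8.
The defender minimizes the attacker's payoff; the smallest is 29/4, so the best response is Hold.

Hold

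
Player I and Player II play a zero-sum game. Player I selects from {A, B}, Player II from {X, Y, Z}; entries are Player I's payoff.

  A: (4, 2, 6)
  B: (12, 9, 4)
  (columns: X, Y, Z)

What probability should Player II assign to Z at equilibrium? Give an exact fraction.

7/9

Row minima: A → 2, B → 4; maximin = 4.
Column maxima: X → 12, Y → 9, Z → 6; minimax = 6.
4 ≠ 6, so there is no saddle point; optimal play is mixed.
X is strictly dominated by Y (it gives Player I strictly more in every row), so Player II never plays it.
On the remaining 2×2 (A, B vs Y, Z):
Let Player I play A with probability p. Expected payoff against Y: 2p + 9(1−p) = −7p + 9; against Z: 6p + 4(1−p) = 2p + 4.
Setting these equal: −7p + 9 = 2p + 4 ⇒ −9p = -5 ⇒ p = 5/9, and the value is (-7)·(5/9) + 9 = 46/9.
For Player II: with q = P(Y), equating A's and B's payoffs gives −4q + 6 = 5q + 4 ⇒ q = 2/9.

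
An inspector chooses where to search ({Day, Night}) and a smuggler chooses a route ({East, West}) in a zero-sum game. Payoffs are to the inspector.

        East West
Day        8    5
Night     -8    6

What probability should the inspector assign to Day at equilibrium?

14/17

Row minima: Day → 5, Night → -8; maximin = 5.
Column maxima: East → 8, West → 6; minimax = 6.
5 ≠ 6, so there is no saddle point; optimal play is mixed.
Let the inspector play Day with probability p. Expected payoff against East: 8p + (-8)(1−p) = 16p − 8; against West: 5p + 6(1−p) = −p + 6.
Setting these equal: 16p − 8 = −p + 6 ⇒ 17p = 14 ⇒ p = 14/17, and the value is (16)·(14/17) − 8 = 88/17.
For the smuggler: with q = P(East), equating Day's and Night's payoffs gives 3q + 5 = −14q + 6 ⇒ q = 1/17.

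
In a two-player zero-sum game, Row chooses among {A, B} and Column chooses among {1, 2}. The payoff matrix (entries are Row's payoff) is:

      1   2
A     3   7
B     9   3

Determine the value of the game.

27/5

Row minima: A → 3, B → 3; maximin = 3.
Column maxima: 1 → 9, 2 → 7; minimax = 7.
3 ≠ 7, so there is no saddle point; optimal play is mixed.
Let Row play A with probability p. Expected payoff against 1: 3p + 9(1−p) = −6p + 9; against 2: 7p + 3(1−p) = 4p + 3.
Setting these equal: −6p + 9 = 4p + 3 ⇒ −10p = -6 ⇒ p = 3/5, and the value is (-6)·(3/5) + 9 = 27/5.
For Column: with q = P(1), equating A's and B's payoffs gives −4q + 7 = 6q + 3 ⇒ q = 2/5.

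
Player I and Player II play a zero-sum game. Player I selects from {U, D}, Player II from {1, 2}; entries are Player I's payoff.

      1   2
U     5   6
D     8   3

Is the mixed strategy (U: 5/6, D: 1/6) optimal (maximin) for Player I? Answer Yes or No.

Yes

Against 1 this mix gives (5/6)·5 + (1/6)·8 = 11/2.
Against 2 this mix gives (5/6)·6 + (1/6)·3 = 11/2.
All of Player II's active replies (1, 2) yield 11/2, and no column does worse for Player I. The mix makes Player II indifferent and guarantees 11/2, so it is optimal.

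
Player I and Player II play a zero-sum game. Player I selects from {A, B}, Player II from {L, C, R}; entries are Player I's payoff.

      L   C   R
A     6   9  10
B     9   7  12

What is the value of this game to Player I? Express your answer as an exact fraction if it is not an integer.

39/5

Row minima: A → 6, B → 7; maximin = 7.
Column maxima: L → 9, C → 9, R → 12; minimax = 9.
7 ≠ 9, so there is no saddle point; optimal play is mixed.
R is strictly dominated by L (it gives Player I strictly more in every row), so Player II never plays it.
On the remaining 2×2 (A, B vs L, C):
Let Player I play A with probability p. Expected payoff against L: 6p + 9(1−p) = −3p + 9; against C: 9p + 7(1−p) = 2p + 7.
Setting these equal: −3p + 9 = 2p + 7 ⇒ −5p = -2 ⇒ p = 2/5, and the value is (-3)·(2/5) + 9 = 39/5.
For Player II: with q = P(L), equating A's and B's payoffs gives −3q + 9 = 2q + 7 ⇒ q = 2/5.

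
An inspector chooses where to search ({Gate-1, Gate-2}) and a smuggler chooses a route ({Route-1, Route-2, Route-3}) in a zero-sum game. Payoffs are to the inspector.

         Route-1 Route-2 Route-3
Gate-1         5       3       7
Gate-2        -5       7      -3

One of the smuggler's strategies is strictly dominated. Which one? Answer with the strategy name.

Route-1 holds the inspector's payoff strictly below Route-3 in every row: 5 < 7, -5 < -3.
So Route-3 is strictly dominated for the smuggler.

Route-3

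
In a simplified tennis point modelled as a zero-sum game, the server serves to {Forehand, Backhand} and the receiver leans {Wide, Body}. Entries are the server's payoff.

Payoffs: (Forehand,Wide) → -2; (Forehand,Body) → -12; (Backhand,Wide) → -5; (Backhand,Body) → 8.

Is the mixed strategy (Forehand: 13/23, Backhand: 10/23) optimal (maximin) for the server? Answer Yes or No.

Yes

Against Wide this mix gives (13/23)·(-2) + (10/23)·(-5) = -76/23.
Against Body this mix gives (13/23)·(-12) + (10/23)·8 = -76/23.
All of the receiver's active replies (Wide, Body) yield -76/23, and no column does worse for the server. The mix makes the receiver indifferent and guarantees -76/23, so it is optimal.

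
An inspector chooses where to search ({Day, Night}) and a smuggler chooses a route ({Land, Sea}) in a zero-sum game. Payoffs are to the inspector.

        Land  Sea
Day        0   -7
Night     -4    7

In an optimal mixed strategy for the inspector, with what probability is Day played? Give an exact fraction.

11/18

Row minima: Day → -7, Night → -4; maximin = -4.
Column maxima: Land → 0, Sea → 7; minimax = 0.
-4 ≠ 0, so there is no saddle point; optimal play is mixed.
Let the inspector play Day with probability p. Expected payoff against Land: 0p + (-4)(1−p) = 4p − 4; against Sea: (-7)p + 7(1−p) = −14p + 7.
Setting these equal: 4p − 4 = −14p + 7 ⇒ 18p = 11 ⇒ p = 11/18, and the value is (4)·(11/18) − 4 = -14/9.
For the smuggler: with q = P(Land), equating Day's and Night's payoffs gives 7q − 7 = −11q + 7 ⇒ q = 7/9.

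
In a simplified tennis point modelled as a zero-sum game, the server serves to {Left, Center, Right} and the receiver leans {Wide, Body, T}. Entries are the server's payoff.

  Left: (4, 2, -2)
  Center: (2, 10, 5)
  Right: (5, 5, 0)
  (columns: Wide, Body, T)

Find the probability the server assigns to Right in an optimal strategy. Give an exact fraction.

Row minima: Left → -2, Center → 2, Right → 0; maximin = 2.
Column maxima: Wide → 5, Body → 10, T → 5; minimax = 5.
2 ≠ 5, so there is no saddle point; optimal play is mixed.
Left is strictly dominated by Right, so the server never plays it.
Body is strictly dominated by T (it gives the server strictly more in every row), so the receiver never plays it.
On the remaining 2×2 (Center, Right vs Wide, T):
Let the server play Center with probability p. Expected payoff against Wide: 2p + 5(1−p) = −3p + 5; against T: 5p + 0(1−p) = 5p.
Setting these equal: −3p + 5 = 5p ⇒ −8p = -5 ⇒ p = 5/8, and the value is (-3)·(5/8) + 5 = 25/8.
For the receiver: with q = P(Wide), equating Center's and Right's payoffs gives −3q + 5 = 5q ⇒ q = 5/8.

3/8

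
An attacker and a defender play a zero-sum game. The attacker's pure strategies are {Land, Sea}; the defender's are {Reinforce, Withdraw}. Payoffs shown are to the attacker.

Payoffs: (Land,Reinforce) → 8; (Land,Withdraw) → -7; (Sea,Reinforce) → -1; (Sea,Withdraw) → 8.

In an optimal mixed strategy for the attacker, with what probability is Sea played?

5/8

Row minima: Land → -7, Sea → -1; maximin = -1.
Column maxima: Reinforce → 8, Withdraw → 8; minimax = 8.
-1 ≠ 8, so there is no saddle point; optimal play is mixed.
Let the attacker play Land with probability p. Expected payoff against Reinforce: 8p + (-1)(1−p) = 9p − 1; against Withdraw: (-7)p + 8(1−p) = −15p + 8.
Setting these equal: 9p − 1 = −15p + 8 ⇒ 24p = 9 ⇒ p = 3/8, and the value is (9)·(3/8) − 1 = 19/8.
For the defender: with q = P(Reinforce), equating Land's and Sea's payoffs gives 15q − 7 = −9q + 8 ⇒ q = 5/8.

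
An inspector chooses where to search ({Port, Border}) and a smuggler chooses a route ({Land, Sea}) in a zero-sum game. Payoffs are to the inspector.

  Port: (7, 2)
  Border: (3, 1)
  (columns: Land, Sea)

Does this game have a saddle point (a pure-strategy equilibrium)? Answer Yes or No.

Yes

Row minima: Port → 2, Border → 1; maximin = 2.
Column maxima: Land → 7, Sea → 2; minimax = 2.
maximin = minimax = 2, so a saddle point exists.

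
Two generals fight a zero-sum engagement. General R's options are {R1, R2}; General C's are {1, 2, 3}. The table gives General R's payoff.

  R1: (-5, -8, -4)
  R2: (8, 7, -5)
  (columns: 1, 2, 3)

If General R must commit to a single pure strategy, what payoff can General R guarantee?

Row minima: R1 → -8, R2 → -5.
The best of these is -5.

-5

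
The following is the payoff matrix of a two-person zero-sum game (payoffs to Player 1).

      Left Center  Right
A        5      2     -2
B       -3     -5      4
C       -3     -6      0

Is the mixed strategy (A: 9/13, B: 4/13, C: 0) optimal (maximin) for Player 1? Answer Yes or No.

Yes

Against Left this mix gives (9/13)·5 + (4/13)·(-3) = 33/13.
Against Center this mix gives (9/13)·2 + (4/13)·(-5) = -2/13.
Against Right this mix gives (9/13)·(-2) + (4/13)·4 = -2/13.
All of Player 2's active replies (Center, Right) yield -2/13, and no column does worse for Player 1. The mix makes Player 2 indifferent and guarantees -2/13, so it is optimal.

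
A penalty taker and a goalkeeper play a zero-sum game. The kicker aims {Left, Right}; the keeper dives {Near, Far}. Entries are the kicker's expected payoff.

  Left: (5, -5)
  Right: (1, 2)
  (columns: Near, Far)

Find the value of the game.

15/11

Row minima: Left → -5, Right → 1; maximin = 1.
Column maxima: Near → 5, Far → 2; minimax = 2.
1 ≠ 2, so there is no saddle point; optimal play is mixed.
Let the kicker play Left with probability p. Expected payoff against Near: 5p + 1(1−p) = 4p + 1; against Far: (-5)p + 2(1−p) = −7p + 2.
Setting these equal: 4p + 1 = −7p + 2 ⇒ 11p = 1 ⇒ p = 1/11, and the value is (4)·(1/11) + 1 = 15/11.
For the keeper: with q = P(Near), equating Left's and Right's payoffs gives 10q − 5 = −q + 2 ⇒ q = 7/11.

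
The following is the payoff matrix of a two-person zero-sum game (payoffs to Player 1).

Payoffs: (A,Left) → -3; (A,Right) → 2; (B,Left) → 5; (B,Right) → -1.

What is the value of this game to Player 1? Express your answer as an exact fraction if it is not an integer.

Row minima: A → -3, B → -1; maximin = -1.
Column maxima: Left → 5, Right → 2; minimax = 2.
-1 ≠ 2, so there is no saddle point; optimal play is mixed.
Let Player 1 play A with probability p. Expected payoff against Left: (-3)p + 5(1−p) = −8p + 5; against Right: 2p + (-1)(1−p) = 3p − 1.
Setting these equal: −8p + 5 = 3p − 1 ⇒ −11p = -6 ⇒ p = 6/11, and the value is (-8)·(6/11) + 5 = 7/11.
For Player 2: with q = P(Left), equating A's and B's payoffs gives −5q + 2 = 6q − 1 ⇒ q = 3/11.

7/11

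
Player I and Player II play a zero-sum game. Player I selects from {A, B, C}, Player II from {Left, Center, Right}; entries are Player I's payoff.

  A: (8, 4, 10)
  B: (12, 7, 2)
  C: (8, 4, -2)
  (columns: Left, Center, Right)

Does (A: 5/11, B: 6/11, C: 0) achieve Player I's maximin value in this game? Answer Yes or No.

Against Left this mix gives (5/11)·8 + (6/11)·12 = 112/11.
Against Center this mix gives (5/11)·4 + (6/11)·7 = 62/11.
Against Right this mix gives (5/11)·10 + (6/11)·2 = 62/11.
All of Player II's active replies (Center, Right) yield 62/11, and no column does worse for Player I. The mix makes Player II indifferent and guarantees 62/11, so it is optimal.

Yes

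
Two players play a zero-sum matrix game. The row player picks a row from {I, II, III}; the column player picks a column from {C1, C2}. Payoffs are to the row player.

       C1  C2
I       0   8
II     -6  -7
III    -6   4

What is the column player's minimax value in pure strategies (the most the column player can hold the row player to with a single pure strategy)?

0

Column maxima: C1 → 0, C2 → 8.
The smallest of these is 0.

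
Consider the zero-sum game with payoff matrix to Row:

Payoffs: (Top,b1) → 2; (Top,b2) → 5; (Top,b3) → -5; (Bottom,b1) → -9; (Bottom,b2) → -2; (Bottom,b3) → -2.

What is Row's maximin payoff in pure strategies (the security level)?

-5

Row minima: Top → -5, Bottom → -9.
The best of these is -5.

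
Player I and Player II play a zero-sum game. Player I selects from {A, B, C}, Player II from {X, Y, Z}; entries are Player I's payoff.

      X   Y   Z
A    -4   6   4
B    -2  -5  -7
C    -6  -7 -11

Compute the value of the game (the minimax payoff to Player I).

-36/13

Row minima: A → -4, B → -7, C → -11; maximin = -4.
Column maxima: X → -2, Y → 6, Z → 4; minimax = -2.
-4 ≠ -2, so there is no saddle point; optimal play is mixed.
C is strictly dominated by A, so Player I never plays it.
Y is strictly dominated by Z (it gives Player I strictly more in every row), so Player II never plays it.
On the remaining 2×2 (A, B vs X, Z):
Let Player I play A with probability p. Expected payoff against X: (-4)p + (-2)(1−p) = −2p − 2; against Z: 4p + (-7)(1−p) = 11p − 7.
Setting these equal: −2p − 2 = 11p − 7 ⇒ −13p = -5 ⇒ p = 5/13, and the value is (-2)·(5/13) − 2 = -36/13.
For Player II: with q = P(X), equating A's and B's payoffs gives −8q + 4 = 5q − 7 ⇒ q = 11/13.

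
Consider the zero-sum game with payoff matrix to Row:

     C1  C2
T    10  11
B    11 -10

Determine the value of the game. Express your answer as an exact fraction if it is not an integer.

221/22

Row minima: T → 10, B → -10; maximin = 10.
Column maxima: C1 → 11, C2 → 11; minimax = 11.
10 ≠ 11, so there is no saddle point; optimal play is mixed.
Let Row play T with probability p. Expected payoff against C1: 10p + 11(1−p) = −p + 11; against C2: 11p + (-10)(1−p) = 21p − 10.
Setting these equal: −p + 11 = 21p − 10 ⇒ −22p = -21 ⇒ p = 21/22, and the value is (-1)·(21/22) + 11 = 221/22.
For Column: with q = P(C1), equating T's and B's payoffs gives −q + 11 = 21q − 10 ⇒ q = 21/22.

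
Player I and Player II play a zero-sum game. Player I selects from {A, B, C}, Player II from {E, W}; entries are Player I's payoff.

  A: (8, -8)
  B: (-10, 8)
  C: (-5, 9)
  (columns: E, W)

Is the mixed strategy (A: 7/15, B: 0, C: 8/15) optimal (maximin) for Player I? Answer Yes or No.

Yes

Against E this mix gives (7/15)·8 + (8/15)·(-5) = 16/15.
Against W this mix gives (7/15)·(-8) + (8/15)·9 = 16/15.
All of Player II's active replies (E, W) yield 16/15, and no column does worse for Player I. The mix makes Player II indifferent and guarantees 16/15, so it is optimal.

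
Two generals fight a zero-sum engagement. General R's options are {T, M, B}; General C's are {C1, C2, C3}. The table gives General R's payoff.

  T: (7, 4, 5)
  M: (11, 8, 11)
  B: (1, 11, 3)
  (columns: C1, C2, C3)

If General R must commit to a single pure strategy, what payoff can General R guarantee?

Row minima: T → 4, M → 8, B → 1.
The best of these is 8.

8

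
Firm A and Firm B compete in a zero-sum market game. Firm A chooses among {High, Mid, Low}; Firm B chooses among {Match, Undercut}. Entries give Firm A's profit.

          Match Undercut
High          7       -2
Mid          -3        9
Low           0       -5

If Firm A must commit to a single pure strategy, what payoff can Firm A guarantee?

-2

Row minima: High → -2, Mid → -3, Low → -5.
The best of these is -2.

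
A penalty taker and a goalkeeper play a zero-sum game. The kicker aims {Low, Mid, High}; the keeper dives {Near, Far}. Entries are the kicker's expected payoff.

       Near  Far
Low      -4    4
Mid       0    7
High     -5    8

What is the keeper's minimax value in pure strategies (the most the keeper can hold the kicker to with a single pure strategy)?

0

Column maxima: Near → 0, Far → 8.
The smallest of these is 0.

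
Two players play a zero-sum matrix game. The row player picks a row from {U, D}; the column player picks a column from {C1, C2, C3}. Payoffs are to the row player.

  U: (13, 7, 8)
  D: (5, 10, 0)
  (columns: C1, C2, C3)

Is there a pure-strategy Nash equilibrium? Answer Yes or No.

Row minima: U → 7, D → 0; maximin = 7.
Column maxima: C1 → 13, C2 → 10, C3 → 8; minimax = 8.
7 ≠ 8, so no pure-strategy equilibrium exists.

No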